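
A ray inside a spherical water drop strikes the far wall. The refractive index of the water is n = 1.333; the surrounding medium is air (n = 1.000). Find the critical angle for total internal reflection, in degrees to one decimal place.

sin θ_c = n_air / n = 1.000 / 1.333 = 0.7502.
θ_c = arcsin(0.7502) = 48.61°.

48.6°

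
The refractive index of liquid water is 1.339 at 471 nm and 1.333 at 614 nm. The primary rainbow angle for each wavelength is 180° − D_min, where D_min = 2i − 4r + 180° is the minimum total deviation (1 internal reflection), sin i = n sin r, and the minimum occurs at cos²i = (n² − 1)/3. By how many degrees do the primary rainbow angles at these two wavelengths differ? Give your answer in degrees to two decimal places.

At 471 nm (n = 1.339): cos²i = 0.26431 → i = 59.062°, r = 39.834°, D_min = 138.786°, rainbow angle = 41.214°.
At 614 nm (n = 1.333): cos²i = 0.25896 → i = 59.410°, r = 40.225°, D_min = 137.922°, rainbow angle = 42.078°.
Angular width = |41.214° − 42.078°| = 0.865°.

0.86°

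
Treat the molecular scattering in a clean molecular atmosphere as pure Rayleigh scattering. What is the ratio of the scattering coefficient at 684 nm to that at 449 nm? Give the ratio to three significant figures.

Rayleigh scattering ∝ λ⁻⁴, so the ratio of coefficients is the inverse fourth power of the wavelength ratio.
σ(684)/σ(449) = (449/684)⁴ = (0.6564)⁴ = 0.1857.

0.186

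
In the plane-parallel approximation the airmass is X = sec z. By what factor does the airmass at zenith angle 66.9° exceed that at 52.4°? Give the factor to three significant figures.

1.56

X(66.9°)/X(52.4°) = sec 66.9° / sec 52.4° = cos 52.4° / cos 66.9° = 0.6101/0.3923 = 1.5552.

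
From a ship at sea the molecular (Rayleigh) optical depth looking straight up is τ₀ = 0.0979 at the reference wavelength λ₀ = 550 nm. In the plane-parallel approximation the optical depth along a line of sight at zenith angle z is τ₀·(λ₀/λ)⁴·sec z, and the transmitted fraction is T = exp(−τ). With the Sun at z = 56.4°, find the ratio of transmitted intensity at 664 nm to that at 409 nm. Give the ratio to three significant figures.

1.64

Airmass: sec 56.4° = 1.8070.
τ(664 nm) = 0.0979 × (550/664)⁴ × 1.8070 = 0.0979 × 0.4707 × 1.8070 = 0.0833.
τ(409 nm) = 0.0979 × (550/409)⁴ × 1.8070 = 0.0979 × 3.2701 × 1.8070 = 0.5785.
T(664)/T(409) = exp(τ_B − τ_A) = exp(0.4952) = 1.6409.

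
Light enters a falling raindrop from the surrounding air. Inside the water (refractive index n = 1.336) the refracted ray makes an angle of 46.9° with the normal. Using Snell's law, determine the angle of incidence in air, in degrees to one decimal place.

77.3°

Snell: sin θ_i = n · sin θ_r = 1.336 × sin 46.9° = 1.336 × 0.7302 = 0.9755.
θ_i = arcsin(0.9755) = 77.29°.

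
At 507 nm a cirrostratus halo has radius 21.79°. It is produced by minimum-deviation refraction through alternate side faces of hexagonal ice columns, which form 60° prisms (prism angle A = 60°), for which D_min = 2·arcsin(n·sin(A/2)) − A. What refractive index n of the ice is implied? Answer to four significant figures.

1.309

Rearranging: n = sin((D_min + A)/2) / sin(A/2).
(D_min + A)/2 = (21.79° + 60°)/2 = 40.895°.
n = sin 40.895° / sin 30° = 0.6547 / 0.5000 = 1.3093.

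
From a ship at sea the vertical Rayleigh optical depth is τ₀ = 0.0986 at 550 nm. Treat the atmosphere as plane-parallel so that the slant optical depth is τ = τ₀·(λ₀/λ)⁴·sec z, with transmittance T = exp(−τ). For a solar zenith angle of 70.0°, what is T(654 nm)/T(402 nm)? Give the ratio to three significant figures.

Airmass: sec 70.0° = 2.9238.
τ(654 nm) = 0.0986 × (550/654)⁴ × 2.9238 = 0.0986 × 0.5002 × 2.9238 = 0.1442.
τ(402 nm) = 0.0986 × (550/402)⁴ × 2.9238 = 0.0986 × 3.5039 × 2.9238 = 1.0101.
T(654)/T(402) = exp(τ_B − τ_A) = exp(0.8659) = 2.3772.

2.38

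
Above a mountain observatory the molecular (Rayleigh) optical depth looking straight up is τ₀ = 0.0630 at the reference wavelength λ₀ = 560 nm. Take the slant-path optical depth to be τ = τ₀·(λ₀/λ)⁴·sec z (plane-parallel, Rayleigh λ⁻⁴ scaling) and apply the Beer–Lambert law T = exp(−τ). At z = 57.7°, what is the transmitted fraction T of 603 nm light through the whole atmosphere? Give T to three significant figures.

sec 57.7° = 1.8714.
τ = 0.0630 × (560/603)⁴ × 1.8714 = 0.0630 × 0.7438 × 1.8714 = 0.0877.
T = exp(−0.0877) = 0.9160.

0.916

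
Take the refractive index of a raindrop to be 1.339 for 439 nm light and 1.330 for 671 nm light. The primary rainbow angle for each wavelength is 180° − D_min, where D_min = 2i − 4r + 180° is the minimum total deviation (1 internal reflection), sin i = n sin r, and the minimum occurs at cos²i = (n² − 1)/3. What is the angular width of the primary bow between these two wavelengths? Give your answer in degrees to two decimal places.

At 439 nm (n = 1.339): cos²i = 0.26431 → i = 59.062°, r = 39.834°, D_min = 138.786°, rainbow angle = 41.214°.
At 671 nm (n = 1.330): cos²i = 0.25630 → i = 59.585°, r = 40.422°, D_min = 137.484°, rainbow angle = 42.516°.
Angular width = |41.214° − 42.516°| = 1.303°.

1.30°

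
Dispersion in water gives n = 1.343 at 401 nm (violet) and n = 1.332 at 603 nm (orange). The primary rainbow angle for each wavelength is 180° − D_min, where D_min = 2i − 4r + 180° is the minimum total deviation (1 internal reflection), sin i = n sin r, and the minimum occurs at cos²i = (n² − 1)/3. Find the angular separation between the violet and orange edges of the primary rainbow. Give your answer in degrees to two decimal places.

1.58°

At 401 nm (n = 1.343): cos²i = 0.26788 → i = 58.830°, r = 39.577°, D_min = 139.354°, rainbow angle = 40.646°.
At 603 nm (n = 1.332): cos²i = 0.25807 → i = 59.469°, r = 40.290°, D_min = 137.776°, rainbow angle = 42.224°.
Angular width = |40.646° − 42.224°| = 1.578°.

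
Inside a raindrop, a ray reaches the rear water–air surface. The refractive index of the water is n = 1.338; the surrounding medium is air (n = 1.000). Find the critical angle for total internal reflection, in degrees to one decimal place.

sin θ_c = n_air / n = 1.000 / 1.338 = 0.7474.
θ_c = arcsin(0.7474) = 48.36°.

48.4°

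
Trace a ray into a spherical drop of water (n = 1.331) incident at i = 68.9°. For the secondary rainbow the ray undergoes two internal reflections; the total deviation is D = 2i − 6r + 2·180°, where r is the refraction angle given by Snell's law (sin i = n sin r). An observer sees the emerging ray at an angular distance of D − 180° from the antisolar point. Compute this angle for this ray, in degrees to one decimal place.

sin r = sin 68.9° / 1.331 = 0.9330/1.331 = 0.7009; r = 44.50°.
D = 2·68.9° − 6·44.50° + 2·180° = 137.80° − 267.02° + 360° = 230.78°.
Angle from antisolar point = D − 180° = 50.78°.

50.8°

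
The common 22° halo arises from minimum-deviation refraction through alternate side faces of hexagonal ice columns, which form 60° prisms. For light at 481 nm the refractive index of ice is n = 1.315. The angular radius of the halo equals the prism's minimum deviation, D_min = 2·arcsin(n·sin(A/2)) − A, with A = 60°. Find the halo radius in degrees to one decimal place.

22.2°

n·sin(A/2) = 1.315 × sin 30° = 1.315 × 0.5000 = 0.6575.
D_min = 2·arcsin(0.6575) − 60° = 2 × 41.109° − 60° = 22.219°.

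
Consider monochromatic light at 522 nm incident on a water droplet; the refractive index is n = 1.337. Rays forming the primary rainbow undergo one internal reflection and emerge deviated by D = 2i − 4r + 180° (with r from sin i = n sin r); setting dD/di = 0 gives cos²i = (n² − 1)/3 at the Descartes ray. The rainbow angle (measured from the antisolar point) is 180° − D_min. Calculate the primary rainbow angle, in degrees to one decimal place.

41.5°

cos²i = (1.78757 − 1)/3 = 0.26252; i = arccos(0.51237) = 59.178°.
sin r = sin 59.178°/1.337 = 0.64231; r = 39.964°.
D_min = 2·59.178° − 4·39.964° + 180° = 138.500°.
Rainbow angle = 180° − D_min = 41.500°.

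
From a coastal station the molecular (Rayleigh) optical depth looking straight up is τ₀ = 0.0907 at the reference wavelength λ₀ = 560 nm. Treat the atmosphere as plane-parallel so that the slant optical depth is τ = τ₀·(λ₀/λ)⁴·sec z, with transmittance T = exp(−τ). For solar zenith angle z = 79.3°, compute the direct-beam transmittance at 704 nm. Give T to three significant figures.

sec 79.3° = 5.3860.
τ = 0.0907 × (560/704)⁴ × 5.3860 = 0.0907 × 0.4004 × 5.3860 = 0.1956.
T = exp(−0.1956) = 0.8224.

0.822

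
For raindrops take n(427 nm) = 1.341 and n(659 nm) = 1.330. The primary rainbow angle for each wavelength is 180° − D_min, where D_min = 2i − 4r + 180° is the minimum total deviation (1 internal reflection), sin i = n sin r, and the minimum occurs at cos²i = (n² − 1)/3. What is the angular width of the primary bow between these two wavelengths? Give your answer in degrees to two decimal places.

At 427 nm (n = 1.341): cos²i = 0.26609 → i = 58.946°, r = 39.705°, D_min = 139.071°, rainbow angle = 40.929°.
At 659 nm (n = 1.330): cos²i = 0.25630 → i = 59.585°, r = 40.422°, D_min = 137.484°, rainbow angle = 42.516°.
Angular width = |40.929° − 42.516°| = 1.588°.

1.59°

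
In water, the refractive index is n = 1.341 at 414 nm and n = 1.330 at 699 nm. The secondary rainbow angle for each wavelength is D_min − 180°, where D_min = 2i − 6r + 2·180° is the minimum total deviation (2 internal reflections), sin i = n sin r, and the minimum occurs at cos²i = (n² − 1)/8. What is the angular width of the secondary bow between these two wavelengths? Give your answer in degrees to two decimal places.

2.86°

At 414 nm (n = 1.341): cos²i = 0.09979 → i = 71.586°, r = 45.034°, D_min = 232.966°, rainbow angle = 52.966°.
At 699 nm (n = 1.330): cos²i = 0.09611 → i = 71.940°, r = 45.630°, D_min = 230.101°, rainbow angle = 50.101°.
Angular width = |52.966° − 50.101°| = 2.865°.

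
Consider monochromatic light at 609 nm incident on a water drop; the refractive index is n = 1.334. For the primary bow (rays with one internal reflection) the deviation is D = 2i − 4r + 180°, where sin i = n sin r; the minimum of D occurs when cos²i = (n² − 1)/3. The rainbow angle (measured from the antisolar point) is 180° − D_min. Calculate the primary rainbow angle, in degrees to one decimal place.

41.9°

cos²i = (1.77956 − 1)/3 = 0.25985; i = arccos(0.50976) = 59.352°.
sin r = sin 59.352°/1.334 = 0.64492; r = 40.159°.
D_min = 2·59.352° − 4·40.159° + 180° = 138.067°.
Rainbow angle = 180° − D_min = 41.933°.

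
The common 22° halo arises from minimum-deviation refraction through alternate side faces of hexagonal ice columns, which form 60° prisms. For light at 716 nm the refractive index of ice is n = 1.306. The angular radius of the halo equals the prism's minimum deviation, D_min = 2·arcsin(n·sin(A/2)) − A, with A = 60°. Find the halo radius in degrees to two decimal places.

n·sin(A/2) = 1.306 × sin 30° = 1.306 × 0.5000 = 0.6530.
D_min = 2·arcsin(0.6530) − 60° = 2 × 40.768° − 60° = 21.536°.

21.54°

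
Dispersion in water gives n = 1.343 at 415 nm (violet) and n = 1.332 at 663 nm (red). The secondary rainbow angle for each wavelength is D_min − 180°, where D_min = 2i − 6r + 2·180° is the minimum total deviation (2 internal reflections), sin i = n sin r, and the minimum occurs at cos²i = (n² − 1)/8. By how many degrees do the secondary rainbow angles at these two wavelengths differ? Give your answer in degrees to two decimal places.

2.85°

At 415 nm (n = 1.343): cos²i = 0.10046 → i = 71.522°, r = 44.928°, D_min = 233.478°, rainbow angle = 53.478°.
At 663 nm (n = 1.332): cos²i = 0.09678 → i = 71.875°, r = 45.520°, D_min = 230.628°, rainbow angle = 50.628°.
Angular width = |53.478° − 50.628°| = 2.849°.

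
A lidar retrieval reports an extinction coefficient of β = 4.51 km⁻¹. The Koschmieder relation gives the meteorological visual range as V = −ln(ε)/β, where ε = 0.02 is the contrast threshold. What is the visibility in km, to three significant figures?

V = −ln(0.02) / 4.51 = 3.912 / 4.51 = 0.8674 km.

0.867 km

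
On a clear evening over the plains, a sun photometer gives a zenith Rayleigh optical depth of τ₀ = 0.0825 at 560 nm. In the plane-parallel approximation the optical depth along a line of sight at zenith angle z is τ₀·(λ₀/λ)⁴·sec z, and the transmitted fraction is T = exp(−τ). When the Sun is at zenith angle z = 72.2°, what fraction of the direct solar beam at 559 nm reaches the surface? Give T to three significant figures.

0.762

sec 72.2° = 3.2712.
τ = 0.0825 × (560/559)⁴ × 3.2712 = 0.0825 × 1.0072 × 3.2712 = 0.2718.
T = exp(−0.2718) = 0.7620.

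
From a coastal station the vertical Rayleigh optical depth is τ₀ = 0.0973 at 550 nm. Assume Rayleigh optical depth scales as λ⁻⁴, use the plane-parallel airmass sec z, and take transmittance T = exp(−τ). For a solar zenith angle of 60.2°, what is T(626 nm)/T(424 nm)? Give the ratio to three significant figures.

Airmass: sec 60.2° = 2.0122.
τ(626 nm) = 0.0973 × (550/626)⁴ × 2.0122 = 0.0973 × 0.5959 × 2.0122 = 0.1167.
τ(424 nm) = 0.0973 × (550/424)⁴ × 2.0122 = 0.0973 × 2.8313 × 2.0122 = 0.5543.
T(626)/T(424) = exp(τ_B − τ_A) = exp(0.4377) = 1.5491.

1.55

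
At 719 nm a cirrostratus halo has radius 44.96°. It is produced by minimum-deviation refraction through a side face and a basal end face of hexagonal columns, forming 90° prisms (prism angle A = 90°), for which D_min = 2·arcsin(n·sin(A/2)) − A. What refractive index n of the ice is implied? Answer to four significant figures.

Rearranging: n = sin((D_min + A)/2) / sin(A/2).
(D_min + A)/2 = (44.96° + 90°)/2 = 67.480°.
n = sin 67.480° / sin 45° = 0.9237 / 0.7071 = 1.3064.

1.306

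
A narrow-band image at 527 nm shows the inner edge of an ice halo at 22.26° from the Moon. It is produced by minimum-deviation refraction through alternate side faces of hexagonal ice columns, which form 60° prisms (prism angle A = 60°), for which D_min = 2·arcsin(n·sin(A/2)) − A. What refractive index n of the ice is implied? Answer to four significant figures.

1.316

Rearranging: n = sin((D_min + A)/2) / sin(A/2).
(D_min + A)/2 = (22.26° + 60°)/2 = 41.130°.
n = sin 41.130° / sin 30° = 0.6578 / 0.5000 = 1.3155.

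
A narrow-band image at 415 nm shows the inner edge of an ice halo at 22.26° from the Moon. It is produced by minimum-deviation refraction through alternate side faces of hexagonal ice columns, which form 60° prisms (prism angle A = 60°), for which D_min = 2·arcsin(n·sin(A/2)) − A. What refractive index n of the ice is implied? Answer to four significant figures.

1.316

Rearranging: n = sin((D_min + A)/2) / sin(A/2).
(D_min + A)/2 = (22.26° + 60°)/2 = 41.130°.
n = sin 41.130° / sin 30° = 0.6578 / 0.5000 = 1.3155.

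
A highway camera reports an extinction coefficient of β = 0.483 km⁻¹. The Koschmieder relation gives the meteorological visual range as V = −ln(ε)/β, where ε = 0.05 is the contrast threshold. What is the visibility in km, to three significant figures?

6.20 km

V = −ln(0.05) / 0.483 = 2.996 / 0.483 = 6.2023 km.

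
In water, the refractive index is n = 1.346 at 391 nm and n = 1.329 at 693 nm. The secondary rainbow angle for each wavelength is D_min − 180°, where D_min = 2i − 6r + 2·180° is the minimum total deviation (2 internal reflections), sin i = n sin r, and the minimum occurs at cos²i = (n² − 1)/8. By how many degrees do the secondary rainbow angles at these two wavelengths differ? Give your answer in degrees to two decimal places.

At 391 nm (n = 1.346): cos²i = 0.10146 → i = 71.426°, r = 44.768°, D_min = 234.241°, rainbow angle = 54.241°.
At 693 nm (n = 1.329): cos²i = 0.09578 → i = 71.972°, r = 45.685°, D_min = 229.837°, rainbow angle = 49.837°.
Angular width = |54.241° − 49.837°| = 4.404°.

4.40°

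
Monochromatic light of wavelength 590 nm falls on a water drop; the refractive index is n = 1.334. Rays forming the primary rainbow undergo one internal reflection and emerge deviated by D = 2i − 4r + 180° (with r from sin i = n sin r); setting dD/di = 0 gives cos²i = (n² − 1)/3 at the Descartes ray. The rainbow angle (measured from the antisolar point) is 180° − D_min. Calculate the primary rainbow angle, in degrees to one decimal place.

41.9°

cos²i = (1.77956 − 1)/3 = 0.25985; i = arccos(0.50976) = 59.352°.
sin r = sin 59.352°/1.334 = 0.64492; r = 40.159°.
D_min = 2·59.352° − 4·40.159° + 180° = 138.067°.
Rainbow angle = 180° − D_min = 41.933°.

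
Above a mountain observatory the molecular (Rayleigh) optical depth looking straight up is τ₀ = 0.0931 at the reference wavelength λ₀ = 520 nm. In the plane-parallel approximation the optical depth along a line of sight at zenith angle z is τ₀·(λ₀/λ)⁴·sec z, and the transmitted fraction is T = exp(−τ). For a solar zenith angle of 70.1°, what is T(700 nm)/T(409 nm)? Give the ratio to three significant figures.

1.88

Airmass: sec 70.1° = 2.9379.
τ(700 nm) = 0.0931 × (520/700)⁴ × 2.9379 = 0.0931 × 0.3045 × 2.9379 = 0.0833.
τ(409 nm) = 0.0931 × (520/409)⁴ × 2.9379 = 0.0931 × 2.6129 × 2.9379 = 0.7147.
T(700)/T(409) = exp(τ_B − τ_A) = exp(0.6314) = 1.8802.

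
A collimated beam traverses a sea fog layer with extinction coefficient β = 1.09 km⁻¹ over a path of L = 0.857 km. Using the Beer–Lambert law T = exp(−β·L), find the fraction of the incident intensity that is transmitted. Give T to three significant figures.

τ = β·L = 1.09 × 0.857 = 0.9341.
T = exp(−0.9341) = 0.3929.

0.393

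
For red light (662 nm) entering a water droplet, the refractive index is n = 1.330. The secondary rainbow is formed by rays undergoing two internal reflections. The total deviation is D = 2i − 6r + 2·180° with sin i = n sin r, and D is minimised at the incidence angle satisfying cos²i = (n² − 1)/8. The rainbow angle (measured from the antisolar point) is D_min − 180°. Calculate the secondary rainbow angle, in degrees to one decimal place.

50.1°

cos²i = (1.76890 − 1)/8 = 0.09611; i = arccos(0.31002) = 71.940°.
sin r = sin 71.940°/1.330 = 0.71483; r = 45.630°.
D_min = 2·71.940° − 6·45.630° + 360° = 230.101°.
Rainbow angle = D_min − 180° = 50.101°.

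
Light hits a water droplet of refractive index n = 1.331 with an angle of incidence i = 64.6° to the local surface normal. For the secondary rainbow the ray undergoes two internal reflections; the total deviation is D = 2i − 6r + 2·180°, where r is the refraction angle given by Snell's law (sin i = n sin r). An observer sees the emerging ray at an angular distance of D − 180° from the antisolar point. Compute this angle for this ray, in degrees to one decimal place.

52.8°

sin r = sin 64.6° / 1.331 = 0.9033/1.331 = 0.6787; r = 42.74°.
D = 2·64.6° − 6·42.74° + 2·180° = 129.20° − 256.45° + 360° = 232.75°.
Angle from antisolar point = D − 180° = 52.75°.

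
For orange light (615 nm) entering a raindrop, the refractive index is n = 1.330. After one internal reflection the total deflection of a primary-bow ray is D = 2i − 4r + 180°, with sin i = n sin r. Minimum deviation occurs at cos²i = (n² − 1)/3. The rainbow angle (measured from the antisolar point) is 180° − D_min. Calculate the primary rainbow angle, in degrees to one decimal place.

42.5°

cos²i = (1.76890 − 1)/3 = 0.25630; i = arccos(0.50626) = 59.585°.
sin r = sin 59.585°/1.330 = 0.64841; r = 40.422°.
D_min = 2·59.585° − 4·40.422° + 180° = 137.484°.
Rainbow angle = 180° − D_min = 42.516°.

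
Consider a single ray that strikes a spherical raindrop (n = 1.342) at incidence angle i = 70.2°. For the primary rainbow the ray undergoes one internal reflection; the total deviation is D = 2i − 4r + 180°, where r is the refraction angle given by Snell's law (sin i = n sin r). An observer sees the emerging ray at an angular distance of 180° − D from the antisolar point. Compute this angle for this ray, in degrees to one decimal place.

sin r = sin 70.2° / 1.342 = 0.9409/1.342 = 0.7011; r = 44.52°.
D = 2·70.2° − 4·44.52° + 180° = 140.40° − 178.06° + 180° = 142.34°.
Angle from antisolar point = 180° − D = 37.66°.

37.7°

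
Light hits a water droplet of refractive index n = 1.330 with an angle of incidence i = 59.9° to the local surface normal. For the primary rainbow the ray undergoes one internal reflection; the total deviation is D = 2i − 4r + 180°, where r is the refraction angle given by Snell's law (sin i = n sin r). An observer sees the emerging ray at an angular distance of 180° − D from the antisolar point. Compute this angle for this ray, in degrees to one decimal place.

42.5°

sin r = sin 59.9° / 1.330 = 0.8652/1.330 = 0.6505; r = 40.58°.
D = 2·59.9° − 4·40.58° + 180° = 119.80° − 162.31° + 180° = 137.49°.
Angle from antisolar point = 180° − D = 42.51°.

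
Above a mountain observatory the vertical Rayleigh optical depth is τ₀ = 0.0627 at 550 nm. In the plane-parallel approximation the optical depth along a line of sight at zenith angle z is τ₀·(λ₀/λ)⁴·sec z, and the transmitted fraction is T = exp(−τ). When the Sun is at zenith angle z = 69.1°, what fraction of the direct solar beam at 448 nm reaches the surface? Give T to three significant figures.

sec 69.1° = 2.8032.
τ = 0.0627 × (550/448)⁴ × 2.8032 = 0.0627 × 2.2716 × 2.8032 = 0.3993.
T = exp(−0.3993) = 0.6708.

0.671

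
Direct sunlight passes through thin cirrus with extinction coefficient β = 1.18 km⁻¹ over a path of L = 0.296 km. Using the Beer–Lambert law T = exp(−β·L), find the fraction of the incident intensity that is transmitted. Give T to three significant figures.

0.705

τ = β·L = 1.18 × 0.296 = 0.3493.
T = exp(−0.3493) = 0.7052.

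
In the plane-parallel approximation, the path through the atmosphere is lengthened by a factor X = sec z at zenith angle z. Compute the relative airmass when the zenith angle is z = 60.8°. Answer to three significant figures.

X = sec z = 1/cos 60.8° = 1/0.4879 = 2.0498.

2.05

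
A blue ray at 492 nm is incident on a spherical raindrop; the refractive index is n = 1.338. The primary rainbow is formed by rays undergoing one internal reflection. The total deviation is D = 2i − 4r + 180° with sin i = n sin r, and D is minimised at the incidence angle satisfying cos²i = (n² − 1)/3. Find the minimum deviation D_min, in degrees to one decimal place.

cos²i = (1.79024 − 1)/3 = 0.26341; i = arccos(0.51324) = 59.120°.
sin r = sin 59.120°/1.338 = 0.64144; r = 39.899°.
D_min = 2·59.120° − 4·39.899° + 180° = 138.643°.

138.6°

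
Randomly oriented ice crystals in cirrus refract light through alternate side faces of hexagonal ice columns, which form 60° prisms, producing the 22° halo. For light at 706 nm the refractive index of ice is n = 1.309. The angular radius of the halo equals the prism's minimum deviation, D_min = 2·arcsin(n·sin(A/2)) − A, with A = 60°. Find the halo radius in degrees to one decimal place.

n·sin(A/2) = 1.309 × sin 30° = 1.309 × 0.5000 = 0.6545.
D_min = 2·arcsin(0.6545) − 60° = 2 × 40.882° − 60° = 21.763°.

21.8°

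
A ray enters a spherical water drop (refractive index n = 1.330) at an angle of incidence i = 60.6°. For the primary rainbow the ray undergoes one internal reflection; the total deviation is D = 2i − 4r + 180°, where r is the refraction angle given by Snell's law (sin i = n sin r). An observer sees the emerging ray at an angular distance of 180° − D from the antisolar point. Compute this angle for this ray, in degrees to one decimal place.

sin r = sin 60.6° / 1.330 = 0.8712/1.330 = 0.6550; r = 40.92°.
D = 2·60.6° − 4·40.92° + 180° = 121.20° − 163.69° + 180° = 137.51°.
Angle from antisolar point = 180° − D = 42.49°.

42.5°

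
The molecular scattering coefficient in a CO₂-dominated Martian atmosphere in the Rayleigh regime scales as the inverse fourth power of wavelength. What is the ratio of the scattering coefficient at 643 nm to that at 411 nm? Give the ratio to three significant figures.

0.167

Rayleigh scattering ∝ λ⁻⁴, so the ratio of coefficients is the inverse fourth power of the wavelength ratio.
σ(643)/σ(411) = (411/643)⁴ = (0.6392)⁴ = 0.1669.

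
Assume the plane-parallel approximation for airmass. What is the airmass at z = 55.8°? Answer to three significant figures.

X = sec z = 1/cos 55.8° = 1/0.5621 = 1.7791.

1.78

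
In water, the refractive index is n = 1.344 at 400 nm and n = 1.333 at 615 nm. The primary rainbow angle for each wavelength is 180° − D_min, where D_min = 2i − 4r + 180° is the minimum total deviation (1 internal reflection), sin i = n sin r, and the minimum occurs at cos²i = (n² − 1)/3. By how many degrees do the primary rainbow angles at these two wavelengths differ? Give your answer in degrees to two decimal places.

At 400 nm (n = 1.344): cos²i = 0.26878 → i = 58.772°, r = 39.512°, D_min = 139.495°, rainbow angle = 40.505°.
At 615 nm (n = 1.333): cos²i = 0.25896 → i = 59.410°, r = 40.225°, D_min = 137.922°, rainbow angle = 42.078°.
Angular width = |40.505° − 42.078°| = 1.573°.

1.57°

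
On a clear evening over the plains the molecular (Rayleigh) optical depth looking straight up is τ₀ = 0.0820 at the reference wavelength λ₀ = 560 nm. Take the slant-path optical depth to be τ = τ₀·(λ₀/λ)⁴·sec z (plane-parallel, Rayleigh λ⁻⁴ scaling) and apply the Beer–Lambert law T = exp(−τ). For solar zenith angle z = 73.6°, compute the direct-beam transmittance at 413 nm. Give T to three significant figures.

sec 73.6° = 3.5418.
τ = 0.0820 × (560/413)⁴ × 3.5418 = 0.0820 × 3.3803 × 3.5418 = 0.9817.
T = exp(−0.9817) = 0.3747.

0.375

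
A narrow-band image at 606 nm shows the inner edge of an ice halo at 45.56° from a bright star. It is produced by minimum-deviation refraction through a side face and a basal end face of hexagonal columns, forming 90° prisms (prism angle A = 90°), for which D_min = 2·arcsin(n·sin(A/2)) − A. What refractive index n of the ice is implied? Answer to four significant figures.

1.309

Rearranging: n = sin((D_min + A)/2) / sin(A/2).
(D_min + A)/2 = (45.56° + 90°)/2 = 67.780°.
n = sin 67.780° / sin 45° = 0.9257 / 0.7071 = 1.3092.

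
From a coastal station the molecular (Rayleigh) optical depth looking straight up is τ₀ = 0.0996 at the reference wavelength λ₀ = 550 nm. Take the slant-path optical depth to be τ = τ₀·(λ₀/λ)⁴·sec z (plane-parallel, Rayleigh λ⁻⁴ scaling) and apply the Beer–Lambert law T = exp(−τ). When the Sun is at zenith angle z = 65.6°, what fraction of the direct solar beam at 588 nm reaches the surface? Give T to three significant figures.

sec 65.6° = 2.4207.
τ = 0.0996 × (550/588)⁴ × 2.4207 = 0.0996 × 0.7655 × 2.4207 = 0.1846.
T = exp(−0.1846) = 0.8315.

0.831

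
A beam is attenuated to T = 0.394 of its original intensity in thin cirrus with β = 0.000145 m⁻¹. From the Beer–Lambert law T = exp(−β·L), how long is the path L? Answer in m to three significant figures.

6420 m

Beer–Lambert: T = exp(−βL) ⇒ L = −ln(T)/β = −ln(0.394)/0.000145 = 0.9314/0.000145 = 6423 m.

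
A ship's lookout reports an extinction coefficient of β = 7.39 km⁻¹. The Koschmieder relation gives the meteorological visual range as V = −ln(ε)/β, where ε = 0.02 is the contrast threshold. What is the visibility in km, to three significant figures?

0.529 km

V = −ln(0.02) / 7.39 = 3.912 / 7.39 = 0.5294 km.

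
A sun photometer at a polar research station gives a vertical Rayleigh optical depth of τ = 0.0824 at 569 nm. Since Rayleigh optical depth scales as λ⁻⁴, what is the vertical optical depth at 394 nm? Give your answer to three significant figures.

0.358

τ(394 nm) = τ(569 nm) × (569/394)⁴ = 0.0824 × (1.4442)⁴ = 0.0824 × 4.3497 = 0.3584.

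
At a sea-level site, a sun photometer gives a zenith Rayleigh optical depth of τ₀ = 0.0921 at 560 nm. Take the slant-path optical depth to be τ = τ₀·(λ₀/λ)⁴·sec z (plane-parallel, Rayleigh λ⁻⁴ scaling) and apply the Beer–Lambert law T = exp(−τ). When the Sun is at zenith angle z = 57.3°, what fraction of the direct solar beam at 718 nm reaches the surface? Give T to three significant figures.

0.939

sec 57.3° = 1.8510.
τ = 0.0921 × (560/718)⁴ × 1.8510 = 0.0921 × 0.3700 × 1.8510 = 0.0631.
T = exp(−0.0631) = 0.9389.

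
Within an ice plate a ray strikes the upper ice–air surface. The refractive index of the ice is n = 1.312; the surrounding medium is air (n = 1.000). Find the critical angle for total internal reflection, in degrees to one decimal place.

49.7°

sin θ_c = n_air / n = 1.000 / 1.312 = 0.7622.
θ_c = arcsin(0.7622) = 49.66°.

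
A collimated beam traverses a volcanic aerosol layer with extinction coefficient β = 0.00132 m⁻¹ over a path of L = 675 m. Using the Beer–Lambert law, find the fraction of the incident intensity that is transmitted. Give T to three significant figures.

τ = β·L = 0.00132 × 675 = 0.8910.
T = exp(−0.8910) = 0.4102.

0.410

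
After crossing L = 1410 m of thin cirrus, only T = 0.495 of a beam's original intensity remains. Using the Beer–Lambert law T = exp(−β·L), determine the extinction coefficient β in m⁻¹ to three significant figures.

0.000499 m⁻¹

Beer–Lambert: T = exp(−βL) ⇒ β = −ln(T)/L = −ln(0.495)/1410 = 0.7032/1410 = 0.0004987 m⁻¹.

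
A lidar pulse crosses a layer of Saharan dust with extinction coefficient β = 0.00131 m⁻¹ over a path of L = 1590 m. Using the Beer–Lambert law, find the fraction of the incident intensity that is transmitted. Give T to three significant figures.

τ = β·L = 0.00131 × 1590 = 2.0829.
T = exp(−2.0829) = 0.1246.

0.125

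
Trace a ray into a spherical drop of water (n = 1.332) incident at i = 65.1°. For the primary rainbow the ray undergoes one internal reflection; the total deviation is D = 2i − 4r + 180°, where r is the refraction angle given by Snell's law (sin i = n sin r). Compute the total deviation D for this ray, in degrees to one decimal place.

138.5°

sin r = sin 65.1° / 1.332 = 0.9070/1.332 = 0.6810; r = 42.92°.
D = 2·65.1° − 4·42.92° + 180° = 130.20° − 171.68° + 180° = 138.52°.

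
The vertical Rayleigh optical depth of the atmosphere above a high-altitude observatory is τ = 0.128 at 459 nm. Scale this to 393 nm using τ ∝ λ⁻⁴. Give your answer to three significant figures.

τ(393 nm) = τ(459 nm) × (459/393)⁴ = 0.128 × (1.1679)⁴ = 0.128 × 1.8607 = 0.2382.

0.238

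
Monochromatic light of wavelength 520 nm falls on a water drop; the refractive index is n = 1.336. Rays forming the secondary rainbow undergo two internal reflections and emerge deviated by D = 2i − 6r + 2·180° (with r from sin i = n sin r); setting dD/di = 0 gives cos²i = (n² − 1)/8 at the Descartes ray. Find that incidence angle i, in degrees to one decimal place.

71.7°

cos²i = (1.336² − 1)/8 = (1.78490 − 1)/8 = 0.09811.
cos i = 0.31323, so i = 71.746°.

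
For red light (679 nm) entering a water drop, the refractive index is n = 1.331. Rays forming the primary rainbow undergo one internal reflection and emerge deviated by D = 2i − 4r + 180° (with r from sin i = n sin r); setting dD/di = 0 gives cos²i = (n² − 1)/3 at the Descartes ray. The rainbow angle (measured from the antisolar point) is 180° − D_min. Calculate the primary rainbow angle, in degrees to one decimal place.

42.4°

cos²i = (1.77156 − 1)/3 = 0.25719; i = arccos(0.50714) = 59.527°.
sin r = sin 59.527°/1.331 = 0.64753; r = 40.356°.
D_min = 2·59.527° − 4·40.356° + 180° = 137.630°.
Rainbow angle = 180° − D_min = 42.370°.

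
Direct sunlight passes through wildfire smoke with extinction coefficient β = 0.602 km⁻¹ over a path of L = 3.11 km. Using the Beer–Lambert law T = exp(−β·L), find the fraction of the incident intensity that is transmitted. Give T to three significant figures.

0.154

τ = β·L = 0.602 × 3.11 = 1.8722.
T = exp(−1.8722) = 0.1538.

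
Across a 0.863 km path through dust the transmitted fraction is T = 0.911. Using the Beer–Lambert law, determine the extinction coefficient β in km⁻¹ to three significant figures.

Beer–Lambert: T = exp(−βL) ⇒ β = −ln(T)/L = −ln(0.911)/0.863 = 0.0932/0.863 = 0.108 km⁻¹.

0.108 km⁻¹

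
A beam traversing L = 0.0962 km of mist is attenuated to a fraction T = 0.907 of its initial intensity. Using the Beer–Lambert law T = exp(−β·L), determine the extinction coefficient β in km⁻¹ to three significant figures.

Beer–Lambert: T = exp(−βL) ⇒ β = −ln(T)/L = −ln(0.907)/0.0962 = 0.0976/0.0962 = 1.015 km⁻¹.

1.01 km⁻¹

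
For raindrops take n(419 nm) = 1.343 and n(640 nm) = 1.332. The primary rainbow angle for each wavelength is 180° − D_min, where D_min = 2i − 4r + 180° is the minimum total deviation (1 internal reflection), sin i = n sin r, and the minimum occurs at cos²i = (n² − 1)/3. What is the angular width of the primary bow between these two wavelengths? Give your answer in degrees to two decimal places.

1.58°

At 419 nm (n = 1.343): cos²i = 0.26788 → i = 58.830°, r = 39.577°, D_min = 139.354°, rainbow angle = 40.646°.
At 640 nm (n = 1.332): cos²i = 0.25807 → i = 59.469°, r = 40.290°, D_min = 137.776°, rainbow angle = 42.224°.
Angular width = |40.646° − 42.224°| = 1.578°.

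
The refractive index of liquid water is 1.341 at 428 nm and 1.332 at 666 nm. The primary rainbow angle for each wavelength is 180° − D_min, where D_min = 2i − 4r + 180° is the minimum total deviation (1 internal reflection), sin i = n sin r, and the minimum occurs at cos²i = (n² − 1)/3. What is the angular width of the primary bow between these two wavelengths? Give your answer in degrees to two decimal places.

At 428 nm (n = 1.341): cos²i = 0.26609 → i = 58.946°, r = 39.705°, D_min = 139.071°, rainbow angle = 40.929°.
At 666 nm (n = 1.332): cos²i = 0.25807 → i = 59.469°, r = 40.290°, D_min = 137.776°, rainbow angle = 42.224°.
Angular width = |40.929° − 42.224°| = 1.295°.

1.29°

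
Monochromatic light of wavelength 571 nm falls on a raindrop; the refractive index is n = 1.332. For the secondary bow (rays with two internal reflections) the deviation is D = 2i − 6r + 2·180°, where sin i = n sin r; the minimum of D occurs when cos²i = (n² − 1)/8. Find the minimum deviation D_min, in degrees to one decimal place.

230.6°

cos²i = (1.77422 − 1)/8 = 0.09678; i = arccos(0.31109) = 71.875°.
sin r = sin 71.875°/1.332 = 0.71350; r = 45.520°.
D_min = 2·71.875° − 6·45.520° + 360° = 230.628°.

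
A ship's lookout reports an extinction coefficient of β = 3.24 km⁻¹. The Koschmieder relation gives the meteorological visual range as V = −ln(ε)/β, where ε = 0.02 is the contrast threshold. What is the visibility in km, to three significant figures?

V = −ln(0.02) / 3.24 = 3.912 / 3.24 = 1.2074 km.

1.21 km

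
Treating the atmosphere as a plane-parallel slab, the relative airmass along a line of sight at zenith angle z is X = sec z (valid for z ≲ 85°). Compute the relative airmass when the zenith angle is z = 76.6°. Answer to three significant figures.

X = sec z = 1/cos 76.6° = 1/0.2317 = 4.3150.

4.32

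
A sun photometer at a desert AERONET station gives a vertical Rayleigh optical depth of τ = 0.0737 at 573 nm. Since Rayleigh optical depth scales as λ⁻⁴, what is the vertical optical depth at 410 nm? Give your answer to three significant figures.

0.281

τ(410 nm) = τ(573 nm) × (573/410)⁴ = 0.0737 × (1.3976)⁴ = 0.0737 × 3.8149 = 0.2812.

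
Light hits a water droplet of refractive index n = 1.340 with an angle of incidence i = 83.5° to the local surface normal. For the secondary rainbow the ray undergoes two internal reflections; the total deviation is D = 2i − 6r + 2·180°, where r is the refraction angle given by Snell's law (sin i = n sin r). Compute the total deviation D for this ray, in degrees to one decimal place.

sin r = sin 83.5° / 1.340 = 0.9936/1.340 = 0.7415; r = 47.86°.
D = 2·83.5° − 6·47.86° + 2·180° = 167.00° − 287.14° + 360° = 239.86°.

239.9°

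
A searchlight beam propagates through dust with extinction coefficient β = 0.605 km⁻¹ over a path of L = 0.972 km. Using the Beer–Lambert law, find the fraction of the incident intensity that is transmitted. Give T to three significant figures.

τ = β·L = 0.605 × 0.972 = 0.5881.
T = exp(−0.5881) = 0.5554.

0.555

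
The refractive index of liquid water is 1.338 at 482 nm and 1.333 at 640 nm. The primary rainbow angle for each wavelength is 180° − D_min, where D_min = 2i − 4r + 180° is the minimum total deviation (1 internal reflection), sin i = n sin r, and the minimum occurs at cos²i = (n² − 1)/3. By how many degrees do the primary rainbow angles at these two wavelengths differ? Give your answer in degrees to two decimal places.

0.72°

At 482 nm (n = 1.338): cos²i = 0.26341 → i = 59.120°, r = 39.899°, D_min = 138.643°, rainbow angle = 41.357°.
At 640 nm (n = 1.333): cos²i = 0.25896 → i = 59.410°, r = 40.225°, D_min = 137.922°, rainbow angle = 42.078°.
Angular width = |41.357° − 42.078°| = 0.722°.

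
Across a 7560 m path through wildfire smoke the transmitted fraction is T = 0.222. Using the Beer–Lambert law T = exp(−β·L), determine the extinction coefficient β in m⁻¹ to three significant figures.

0.000199 m⁻¹

Beer–Lambert: T = exp(−βL) ⇒ β = −ln(T)/L = −ln(0.222)/7560 = 1.5051/7560 = 0.0001991 m⁻¹.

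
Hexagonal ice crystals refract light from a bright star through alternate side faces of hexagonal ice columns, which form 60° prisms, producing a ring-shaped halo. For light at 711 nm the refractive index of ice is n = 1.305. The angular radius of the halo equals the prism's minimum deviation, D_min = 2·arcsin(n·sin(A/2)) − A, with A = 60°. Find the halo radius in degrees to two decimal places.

n·sin(A/2) = 1.305 × sin 30° = 1.305 × 0.5000 = 0.6525.
D_min = 2·arcsin(0.6525) − 60° = 2 × 40.730° − 60° = 21.461°.

21.46°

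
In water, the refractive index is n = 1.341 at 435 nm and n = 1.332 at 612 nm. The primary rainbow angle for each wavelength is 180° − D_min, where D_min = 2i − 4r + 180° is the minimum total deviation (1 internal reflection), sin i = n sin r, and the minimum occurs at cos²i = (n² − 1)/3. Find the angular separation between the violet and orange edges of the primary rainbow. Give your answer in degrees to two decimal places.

At 435 nm (n = 1.341): cos²i = 0.26609 → i = 58.946°, r = 39.705°, D_min = 139.071°, rainbow angle = 40.929°.
At 612 nm (n = 1.332): cos²i = 0.25807 → i = 59.469°, r = 40.290°, D_min = 137.776°, rainbow angle = 42.224°.
Angular width = |40.929° − 42.224°| = 1.295°.

1.29°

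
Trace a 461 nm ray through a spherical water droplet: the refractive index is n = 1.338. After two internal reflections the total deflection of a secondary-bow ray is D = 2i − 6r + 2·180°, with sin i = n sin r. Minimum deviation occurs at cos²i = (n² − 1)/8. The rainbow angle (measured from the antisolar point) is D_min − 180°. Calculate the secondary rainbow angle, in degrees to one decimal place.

52.2°

cos²i = (1.79024 − 1)/8 = 0.09878; i = arccos(0.31429) = 71.682°.
sin r = sin 71.682°/1.338 = 0.70951; r = 45.195°.
D_min = 2·71.682° − 6·45.195° + 360° = 232.193°.
Rainbow angle = D_min − 180° = 52.193°.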